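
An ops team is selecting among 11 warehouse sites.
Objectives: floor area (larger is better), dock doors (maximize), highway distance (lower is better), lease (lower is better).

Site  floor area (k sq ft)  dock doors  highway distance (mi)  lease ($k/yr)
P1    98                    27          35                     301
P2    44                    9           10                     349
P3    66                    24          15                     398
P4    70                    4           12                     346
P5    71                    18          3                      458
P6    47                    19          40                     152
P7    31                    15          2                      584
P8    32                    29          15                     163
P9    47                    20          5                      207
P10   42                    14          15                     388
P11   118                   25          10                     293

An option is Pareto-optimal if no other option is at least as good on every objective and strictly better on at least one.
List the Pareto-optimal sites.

P1, P5, P6, P7, P8, P9, P11

P1: not dominated.
P2: dominated by P9 (floor area 47≥44, dock doors 20≥9, highway distance 5≤10, lease 207≤349).
P3: dominated by P11 (floor area 118≥66, dock doors 25≥24, highway distance 10≤15, lease 293≤398).
P4: dominated by P11 (floor area 118≥70, dock doors 25≥4, highway distance 10≤12, lease 293≤346).
P5: not dominated.
P6: not dominated (best lease).
P7: not dominated (best highway distance).
P8: not dominated (best dock doors).
P9: not dominated.
P10: dominated by P9 (floor area 47≥42, dock doors 20≥14, highway distance 5≤15, lease 207≤388).
P11: not dominated (best floor area).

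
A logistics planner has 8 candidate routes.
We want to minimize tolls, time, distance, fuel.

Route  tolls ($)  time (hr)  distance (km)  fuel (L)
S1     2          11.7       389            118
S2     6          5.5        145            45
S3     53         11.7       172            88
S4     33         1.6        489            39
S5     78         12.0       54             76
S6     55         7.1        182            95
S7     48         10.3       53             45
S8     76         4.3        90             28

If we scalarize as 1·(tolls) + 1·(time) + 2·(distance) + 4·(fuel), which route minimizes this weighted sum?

S1: 1·2 + 1·11.7 + 2·389 + 4·118 = 1263.7
S2: 1·6 + 1·5.5 + 2·145 + 4·45 = 481.5
S3: 1·53 + 1·11.7 + 2·172 + 4·88 = 760.7
S4: 1·33 + 1·1.6 + 2·489 + 4·39 = 1168.6
S5: 1·78 + 1·12.0 + 2·54 + 4·76 = 502.0
S6: 1·55 + 1·7.1 + 2·182 + 4·95 = 806.1
S7: 1·48 + 1·10.3 + 2·53 + 4·45 = 344.3
S8: 1·76 + 1·4.3 + 2·90 + 4·28 = 372.3
Lowest: S7 at 344.3.

S7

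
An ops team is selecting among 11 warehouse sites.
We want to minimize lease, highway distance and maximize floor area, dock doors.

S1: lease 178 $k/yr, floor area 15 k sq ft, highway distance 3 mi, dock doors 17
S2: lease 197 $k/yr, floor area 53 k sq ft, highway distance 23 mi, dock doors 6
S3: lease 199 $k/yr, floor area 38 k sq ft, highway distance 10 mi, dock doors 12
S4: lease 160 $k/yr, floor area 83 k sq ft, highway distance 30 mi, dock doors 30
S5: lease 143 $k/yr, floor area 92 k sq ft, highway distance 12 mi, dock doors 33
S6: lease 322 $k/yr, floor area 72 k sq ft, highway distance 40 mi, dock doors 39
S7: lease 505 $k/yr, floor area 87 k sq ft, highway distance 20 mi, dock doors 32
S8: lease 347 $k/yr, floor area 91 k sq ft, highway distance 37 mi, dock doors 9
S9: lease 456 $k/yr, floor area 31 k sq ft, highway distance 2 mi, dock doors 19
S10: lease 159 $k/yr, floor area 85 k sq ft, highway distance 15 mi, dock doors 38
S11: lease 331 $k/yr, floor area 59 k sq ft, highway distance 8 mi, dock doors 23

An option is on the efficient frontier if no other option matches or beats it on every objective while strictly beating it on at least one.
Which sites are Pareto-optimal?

S1, S3, S5, S6, S9, S10, S11

S1: not dominated.
S2: dominated by S5 (lease 143≤197, floor area 92≥53, highway distance 12≤23, dock doors 33≥6).
S3: not dominated.
S4: dominated by S5 (lease 143≤160, floor area 92≥83, highway distance 12≤30, dock doors 33≥30).
S5: not dominated (best lease).
S6: not dominated (best dock doors).
S7: dominated by S5 (lease 143≤505, floor area 92≥87, highway distance 12≤20, dock doors 33≥32).
S8: dominated by S5 (lease 143≤347, floor area 92≥91, highway distance 12≤37, dock doors 33≥9).
S9: not dominated (best highway distance).
S10: not dominated.
S11: not dominated.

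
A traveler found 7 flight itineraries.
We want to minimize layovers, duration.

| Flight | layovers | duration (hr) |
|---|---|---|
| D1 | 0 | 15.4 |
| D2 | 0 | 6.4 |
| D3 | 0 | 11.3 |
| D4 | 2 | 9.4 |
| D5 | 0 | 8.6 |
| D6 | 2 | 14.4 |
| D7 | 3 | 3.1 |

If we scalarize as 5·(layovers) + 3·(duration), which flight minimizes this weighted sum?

D1: 5·0 + 3·15.4 = 46.2
D2: 5·0 + 3·6.4 = 19.2
D3: 5·0 + 3·11.3 = 33.9
D4: 5·2 + 3·9.4 = 38.2
D5: 5·0 + 3·8.6 = 25.8
D6: 5·2 + 3·14.4 = 53.2
D7: 5·3 + 3·3.1 = 24.3
Lowest: D2 at 19.2.

D2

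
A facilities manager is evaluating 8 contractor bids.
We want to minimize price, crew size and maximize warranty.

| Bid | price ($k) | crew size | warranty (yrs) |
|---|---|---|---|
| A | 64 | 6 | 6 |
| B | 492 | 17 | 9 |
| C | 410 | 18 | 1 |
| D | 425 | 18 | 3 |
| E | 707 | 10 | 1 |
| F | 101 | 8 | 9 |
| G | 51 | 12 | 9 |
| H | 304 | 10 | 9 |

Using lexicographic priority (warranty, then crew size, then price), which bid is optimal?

F

First maximize warranty: best is 9, kept {B, F, G, H}.
Then minimize crew size: best is 8, kept {F}.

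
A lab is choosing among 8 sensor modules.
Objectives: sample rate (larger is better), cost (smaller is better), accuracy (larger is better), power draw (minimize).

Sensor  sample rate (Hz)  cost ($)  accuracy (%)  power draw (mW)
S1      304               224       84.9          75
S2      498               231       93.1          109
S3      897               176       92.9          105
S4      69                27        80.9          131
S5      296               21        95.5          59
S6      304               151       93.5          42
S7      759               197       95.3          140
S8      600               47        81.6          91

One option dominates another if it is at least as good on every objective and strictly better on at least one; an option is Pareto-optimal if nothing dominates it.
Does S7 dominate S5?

No

S7 vs S5: S7 is worse on cost (197 vs 21), so it does not dominate S5.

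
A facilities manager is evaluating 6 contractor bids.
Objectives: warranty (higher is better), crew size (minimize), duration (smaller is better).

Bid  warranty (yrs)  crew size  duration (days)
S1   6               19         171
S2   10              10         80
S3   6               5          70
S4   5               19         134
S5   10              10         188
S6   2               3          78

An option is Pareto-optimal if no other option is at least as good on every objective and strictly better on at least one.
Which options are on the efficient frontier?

S2, S3, S6

S1: dominated by S2 (warranty 10≥6, crew size 10≤19, duration 80≤171).
S2: not dominated.
S3: not dominated (best duration).
S4: dominated by S2 (warranty 10≥5, crew size 10≤19, duration 80≤134).
S5: dominated by S2 (warranty 10≥10, crew size 10≤10, duration 80≤188).
S6: not dominated (best crew size).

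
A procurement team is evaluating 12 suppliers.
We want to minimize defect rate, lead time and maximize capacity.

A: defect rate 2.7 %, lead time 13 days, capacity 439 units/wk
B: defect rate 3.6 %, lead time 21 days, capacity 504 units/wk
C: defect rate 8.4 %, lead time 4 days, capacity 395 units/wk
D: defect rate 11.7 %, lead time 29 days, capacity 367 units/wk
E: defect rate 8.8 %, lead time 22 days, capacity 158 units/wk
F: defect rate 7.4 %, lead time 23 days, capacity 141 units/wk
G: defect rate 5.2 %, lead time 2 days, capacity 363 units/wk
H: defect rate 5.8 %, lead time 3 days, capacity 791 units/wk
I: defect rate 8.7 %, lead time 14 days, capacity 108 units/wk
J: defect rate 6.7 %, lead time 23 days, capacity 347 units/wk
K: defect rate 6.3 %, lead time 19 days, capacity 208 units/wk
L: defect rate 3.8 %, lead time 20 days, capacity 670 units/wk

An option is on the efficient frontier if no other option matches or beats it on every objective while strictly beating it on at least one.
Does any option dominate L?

No

A: worse on capacity (439 vs 670).
B: worse on lead time (21 vs 20).
C: worse on defect rate (8.4 vs 3.8).
D: worse on defect rate (11.7 vs 3.8).
E: worse on defect rate (8.8 vs 3.8).
F: worse on defect rate (7.4 vs 3.8).
G: worse on defect rate (5.2 vs 3.8).
H: worse on defect rate (5.8 vs 3.8).
I: worse on defect rate (8.7 vs 3.8).
J: worse on defect rate (6.7 vs 3.8).
K: worse on defect rate (6.3 vs 3.8).
No option is at least as good as L on every objective and strictly better on one.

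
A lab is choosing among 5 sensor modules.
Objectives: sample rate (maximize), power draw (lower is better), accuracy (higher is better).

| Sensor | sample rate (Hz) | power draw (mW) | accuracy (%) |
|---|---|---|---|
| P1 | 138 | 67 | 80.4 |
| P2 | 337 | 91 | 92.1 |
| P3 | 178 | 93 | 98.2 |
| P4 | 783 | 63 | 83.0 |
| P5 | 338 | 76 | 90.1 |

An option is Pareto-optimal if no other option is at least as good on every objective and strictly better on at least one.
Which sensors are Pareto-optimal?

P2, P3, P4, P5

P1: dominated by P4 (sample rate 783≥138, power draw 63≤67, accuracy 83.0≥80.4).
P2: not dominated.
P3: not dominated (best accuracy).
P4: not dominated (best sample rate).
P5: not dominated.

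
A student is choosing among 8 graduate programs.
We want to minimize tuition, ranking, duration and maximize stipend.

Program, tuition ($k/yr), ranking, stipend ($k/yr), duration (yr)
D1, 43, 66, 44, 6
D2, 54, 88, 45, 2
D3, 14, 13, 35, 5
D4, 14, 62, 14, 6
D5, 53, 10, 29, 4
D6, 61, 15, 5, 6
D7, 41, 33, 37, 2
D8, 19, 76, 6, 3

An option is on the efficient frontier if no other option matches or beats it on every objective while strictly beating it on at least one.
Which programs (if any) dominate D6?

D3: tuition 14≤61, ranking 13≤15, stipend 35≥5, duration 5≤6 — dominates D6.
D5: tuition 53≤61, ranking 10≤15, stipend 29≥5, duration 4≤6 — dominates D6.
Others (D1, D2, D4, D7, D8) are each worse than D6 on at least one objective.

D3, D5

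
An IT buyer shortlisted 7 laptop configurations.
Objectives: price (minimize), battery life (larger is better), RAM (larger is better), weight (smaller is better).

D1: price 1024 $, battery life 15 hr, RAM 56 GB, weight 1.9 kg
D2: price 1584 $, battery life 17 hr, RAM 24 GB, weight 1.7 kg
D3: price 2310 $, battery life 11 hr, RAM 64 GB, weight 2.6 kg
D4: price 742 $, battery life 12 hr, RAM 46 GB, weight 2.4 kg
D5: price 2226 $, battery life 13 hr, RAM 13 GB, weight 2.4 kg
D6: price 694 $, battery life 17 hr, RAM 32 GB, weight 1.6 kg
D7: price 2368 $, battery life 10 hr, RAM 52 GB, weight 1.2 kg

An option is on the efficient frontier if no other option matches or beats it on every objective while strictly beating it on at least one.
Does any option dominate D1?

D2: worse on price (1584 vs 1024).
D3: worse on price (2310 vs 1024).
D4: worse on battery life (12 vs 15).
D5: worse on price (2226 vs 1024).
D6: worse on RAM (32 vs 56).
D7: worse on price (2368 vs 1024).
No option is at least as good as D1 on every objective and strictly better on one.

No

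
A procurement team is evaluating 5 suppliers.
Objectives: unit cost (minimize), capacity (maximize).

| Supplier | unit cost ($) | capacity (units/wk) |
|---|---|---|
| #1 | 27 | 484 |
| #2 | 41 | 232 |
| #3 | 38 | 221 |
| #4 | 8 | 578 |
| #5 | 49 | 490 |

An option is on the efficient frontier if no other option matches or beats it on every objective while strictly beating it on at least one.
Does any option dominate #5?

Yes

#4 vs #5: unit cost 8≤49, capacity 578≥490 — #4 is at least as good on every objective and strictly better on at least one, so #4 dominates #5.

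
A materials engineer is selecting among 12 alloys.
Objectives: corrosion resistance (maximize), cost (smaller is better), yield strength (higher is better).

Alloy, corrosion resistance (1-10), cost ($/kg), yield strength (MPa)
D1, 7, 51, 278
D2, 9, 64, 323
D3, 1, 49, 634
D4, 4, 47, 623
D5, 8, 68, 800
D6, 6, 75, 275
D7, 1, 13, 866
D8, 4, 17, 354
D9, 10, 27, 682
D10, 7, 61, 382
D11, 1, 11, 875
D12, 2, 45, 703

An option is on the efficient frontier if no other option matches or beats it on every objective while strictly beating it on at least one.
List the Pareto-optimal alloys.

D5, D8, D9, D11, D12

D1: dominated by D9 (corrosion resistance 10≥7, cost 27≤51, yield strength 682≥278).
D2: dominated by D9 (corrosion resistance 10≥9, cost 27≤64, yield strength 682≥323).
D3: dominated by D7 (corrosion resistance 1≥1, cost 13≤49, yield strength 866≥634).
D4: dominated by D9 (corrosion resistance 10≥4, cost 27≤47, yield strength 682≥623).
D5: not dominated.
D6: dominated by D1 (corrosion resistance 7≥6, cost 51≤75, yield strength 278≥275).
D7: dominated by D11 (corrosion resistance 1≥1, cost 11≤13, yield strength 875≥866).
D8: not dominated.
D9: not dominated (best corrosion resistance).
D10: dominated by D9 (corrosion resistance 10≥7, cost 27≤61, yield strength 682≥382).
D11: not dominated (best cost).
D12: not dominated.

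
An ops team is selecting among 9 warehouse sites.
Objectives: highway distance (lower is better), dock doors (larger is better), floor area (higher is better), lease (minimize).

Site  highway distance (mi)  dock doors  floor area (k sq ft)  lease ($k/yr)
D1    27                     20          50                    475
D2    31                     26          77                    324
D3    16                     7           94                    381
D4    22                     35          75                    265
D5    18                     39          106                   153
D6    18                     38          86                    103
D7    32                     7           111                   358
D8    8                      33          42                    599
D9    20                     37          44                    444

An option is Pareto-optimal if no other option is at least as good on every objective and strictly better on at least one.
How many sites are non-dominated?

5

D1: dominated by D4 (highway distance 22≤27, dock doors 35≥20, floor area 75≥50, lease 265≤475).
D2: dominated by D5 (highway distance 18≤31, dock doors 39≥26, floor area 106≥77, lease 153≤324).
D3: not dominated.
D4: dominated by D5 (highway distance 18≤22, dock doors 39≥35, floor area 106≥75, lease 153≤265).
D5: not dominated (best dock doors).
D6: not dominated (best lease).
D7: not dominated (best floor area).
D8: not dominated (best highway distance).
D9: dominated by D5 (highway distance 18≤20, dock doors 39≥37, floor area 106≥44, lease 153≤444).
Pareto-optimal: D3, D5, D6, D7, D8 → 5.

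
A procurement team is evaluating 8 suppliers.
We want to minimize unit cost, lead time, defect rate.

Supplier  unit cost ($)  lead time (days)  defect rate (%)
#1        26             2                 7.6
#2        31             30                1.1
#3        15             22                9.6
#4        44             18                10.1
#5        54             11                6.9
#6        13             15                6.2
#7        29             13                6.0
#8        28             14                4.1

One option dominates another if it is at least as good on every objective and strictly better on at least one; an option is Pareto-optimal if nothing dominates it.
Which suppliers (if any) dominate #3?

#6

#6: unit cost 13≤15, lead time 15≤22, defect rate 6.2≤9.6 — dominates #3.
Others (#1, #2, #4, #5, #7, #8) are each worse than #3 on at least one objective.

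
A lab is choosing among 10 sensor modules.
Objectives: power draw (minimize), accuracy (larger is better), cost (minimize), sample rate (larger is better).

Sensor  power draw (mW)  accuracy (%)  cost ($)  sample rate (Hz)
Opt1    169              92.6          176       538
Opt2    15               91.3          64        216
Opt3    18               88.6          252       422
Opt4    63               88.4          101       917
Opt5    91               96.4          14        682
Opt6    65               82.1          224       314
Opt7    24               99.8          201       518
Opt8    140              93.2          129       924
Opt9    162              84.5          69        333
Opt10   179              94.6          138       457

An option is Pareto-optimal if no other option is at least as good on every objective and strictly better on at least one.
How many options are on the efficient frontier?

Opt1: dominated by Opt5 (power draw 91≤169, accuracy 96.4≥92.6, cost 14≤176, sample rate 682≥538).
Opt2: not dominated (best power draw).
Opt3: not dominated.
Opt4: not dominated.
Opt5: not dominated (best cost).
Opt6: dominated by Opt4 (power draw 63≤65, accuracy 88.4≥82.1, cost 101≤224, sample rate 917≥314).
Opt7: not dominated (best accuracy).
Opt8: not dominated (best sample rate).
Opt9: dominated by Opt5 (power draw 91≤162, accuracy 96.4≥84.5, cost 14≤69, sample rate 682≥333).
Opt10: dominated by Opt5 (power draw 91≤179, accuracy 96.4≥94.6, cost 14≤138, sample rate 682≥457).
Pareto-optimal: Opt2, Opt3, Opt4, Opt5, Opt7, Opt8 → 6.

6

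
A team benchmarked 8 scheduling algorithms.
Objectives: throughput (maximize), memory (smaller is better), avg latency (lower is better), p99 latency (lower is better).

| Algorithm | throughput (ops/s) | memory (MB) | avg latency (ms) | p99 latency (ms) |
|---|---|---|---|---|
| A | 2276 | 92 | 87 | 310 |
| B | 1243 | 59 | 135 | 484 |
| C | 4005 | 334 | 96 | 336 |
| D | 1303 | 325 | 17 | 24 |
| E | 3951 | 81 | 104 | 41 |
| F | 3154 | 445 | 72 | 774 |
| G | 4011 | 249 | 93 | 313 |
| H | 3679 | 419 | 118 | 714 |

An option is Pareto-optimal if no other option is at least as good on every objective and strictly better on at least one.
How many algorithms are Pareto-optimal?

6

A: not dominated.
B: not dominated (best memory).
C: dominated by G (throughput 4011≥4005, memory 249≤334, avg latency 93≤96, p99 latency 313≤336).
D: not dominated (best avg latency).
E: not dominated.
F: not dominated.
G: not dominated (best throughput).
H: dominated by C (throughput 4005≥3679, memory 334≤419, avg latency 96≤118, p99 latency 336≤714).
Pareto-optimal: A, B, D, E, F, G → 6.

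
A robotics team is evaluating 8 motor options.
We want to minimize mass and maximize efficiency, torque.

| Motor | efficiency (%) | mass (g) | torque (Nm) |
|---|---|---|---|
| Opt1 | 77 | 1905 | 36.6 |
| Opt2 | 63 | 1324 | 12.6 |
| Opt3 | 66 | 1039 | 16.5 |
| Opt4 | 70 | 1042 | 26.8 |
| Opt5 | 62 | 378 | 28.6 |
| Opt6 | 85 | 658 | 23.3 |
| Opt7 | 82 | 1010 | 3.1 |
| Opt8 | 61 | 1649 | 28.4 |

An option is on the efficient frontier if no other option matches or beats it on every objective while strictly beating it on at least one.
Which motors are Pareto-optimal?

Opt1, Opt4, Opt5, Opt6

Opt1: not dominated (best torque).
Opt2: dominated by Opt3 (efficiency 66≥63, mass 1039≤1324, torque 16.5≥12.6).
Opt3: dominated by Opt6 (efficiency 85≥66, mass 658≤1039, torque 23.3≥16.5).
Opt4: not dominated.
Opt5: not dominated (best mass).
Opt6: not dominated (best efficiency).
Opt7: dominated by Opt6 (efficiency 85≥82, mass 658≤1010, torque 23.3≥3.1).
Opt8: dominated by Opt5 (efficiency 62≥61, mass 378≤1649, torque 28.6≥28.4).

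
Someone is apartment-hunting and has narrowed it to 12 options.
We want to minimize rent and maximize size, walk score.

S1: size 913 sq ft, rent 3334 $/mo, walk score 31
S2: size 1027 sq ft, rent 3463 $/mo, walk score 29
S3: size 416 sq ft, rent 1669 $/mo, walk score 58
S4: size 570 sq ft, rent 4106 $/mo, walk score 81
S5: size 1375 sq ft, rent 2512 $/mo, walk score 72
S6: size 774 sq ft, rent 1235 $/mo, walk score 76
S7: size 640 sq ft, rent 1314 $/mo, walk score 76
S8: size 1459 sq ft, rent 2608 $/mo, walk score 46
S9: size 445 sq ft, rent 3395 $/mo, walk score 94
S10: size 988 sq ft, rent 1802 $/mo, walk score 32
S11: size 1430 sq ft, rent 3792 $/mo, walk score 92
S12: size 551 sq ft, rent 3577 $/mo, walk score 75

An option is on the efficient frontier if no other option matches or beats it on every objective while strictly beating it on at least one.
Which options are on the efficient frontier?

S5, S6, S8, S9, S10, S11

S1: dominated by S5 (size 1375≥913, rent 2512≤3334, walk score 72≥31).
S2: dominated by S5 (size 1375≥1027, rent 2512≤3463, walk score 72≥29).
S3: dominated by S6 (size 774≥416, rent 1235≤1669, walk score 76≥58).
S4: dominated by S11 (size 1430≥570, rent 3792≤4106, walk score 92≥81).
S5: not dominated.
S6: not dominated (best rent).
S7: dominated by S6 (size 774≥640, rent 1235≤1314, walk score 76≥76).
S8: not dominated (best size).
S9: not dominated (best walk score).
S10: not dominated.
S11: not dominated.
S12: dominated by S6 (size 774≥551, rent 1235≤3577, walk score 76≥75).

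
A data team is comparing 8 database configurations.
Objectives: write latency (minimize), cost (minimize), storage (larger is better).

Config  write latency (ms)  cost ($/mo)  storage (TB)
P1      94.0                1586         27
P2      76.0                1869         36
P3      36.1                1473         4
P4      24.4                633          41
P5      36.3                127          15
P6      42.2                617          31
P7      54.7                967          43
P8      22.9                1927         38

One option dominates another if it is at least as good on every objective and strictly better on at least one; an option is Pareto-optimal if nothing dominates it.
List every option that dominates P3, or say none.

P4

P4: write latency 24.4≤36.1, cost 633≤1473, storage 41≥4 — dominates P3.
Others (P1, P2, P5, P6, P7, P8) are each worse than P3 on at least one objective.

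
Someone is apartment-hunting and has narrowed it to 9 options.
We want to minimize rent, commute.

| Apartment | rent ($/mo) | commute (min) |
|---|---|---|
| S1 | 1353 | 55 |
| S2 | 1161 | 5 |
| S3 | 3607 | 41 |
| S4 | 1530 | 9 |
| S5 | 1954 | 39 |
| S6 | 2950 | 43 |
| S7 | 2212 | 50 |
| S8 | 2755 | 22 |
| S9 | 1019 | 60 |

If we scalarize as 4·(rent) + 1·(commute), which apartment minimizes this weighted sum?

S9

S1: 4·1353 + 1·55 = 5467
S2: 4·1161 + 1·5 = 4649
S3: 4·3607 + 1·41 = 14469
S4: 4·1530 + 1·9 = 6129
S5: 4·1954 + 1·39 = 7855
S6: 4·2950 + 1·43 = 11843
S7: 4·2212 + 1·50 = 8898
S8: 4·2755 + 1·22 = 11042
S9: 4·1019 + 1·60 = 4136
Lowest: S9 at 4136.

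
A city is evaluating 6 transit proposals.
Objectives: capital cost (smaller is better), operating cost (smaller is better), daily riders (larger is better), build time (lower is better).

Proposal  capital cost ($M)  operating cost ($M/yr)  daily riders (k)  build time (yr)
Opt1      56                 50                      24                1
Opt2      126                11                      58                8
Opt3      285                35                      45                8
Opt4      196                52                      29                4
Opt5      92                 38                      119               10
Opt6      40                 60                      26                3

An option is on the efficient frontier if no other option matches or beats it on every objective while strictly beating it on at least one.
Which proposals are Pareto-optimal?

Opt1: not dominated (best build time).
Opt2: not dominated (best operating cost).
Opt3: dominated by Opt2 (capital cost 126≤285, operating cost 11≤35, daily riders 58≥45, build time 8≤8).
Opt4: not dominated.
Opt5: not dominated (best daily riders).
Opt6: not dominated (best capital cost).

Opt1, Opt2, Opt4, Opt5, Opt6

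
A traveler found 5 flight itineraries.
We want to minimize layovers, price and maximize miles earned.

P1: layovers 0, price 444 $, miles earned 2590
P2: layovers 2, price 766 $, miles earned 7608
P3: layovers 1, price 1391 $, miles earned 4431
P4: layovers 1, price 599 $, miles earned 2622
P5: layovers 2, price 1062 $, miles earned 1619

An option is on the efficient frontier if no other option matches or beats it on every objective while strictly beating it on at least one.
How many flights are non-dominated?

P1: not dominated (best layovers).
P2: not dominated (best miles earned).
P3: not dominated.
P4: not dominated.
P5: dominated by P1 (layovers 0≤2, price 444≤1062, miles earned 2590≥1619).
Pareto-optimal: P1, P2, P3, P4 → 4.

4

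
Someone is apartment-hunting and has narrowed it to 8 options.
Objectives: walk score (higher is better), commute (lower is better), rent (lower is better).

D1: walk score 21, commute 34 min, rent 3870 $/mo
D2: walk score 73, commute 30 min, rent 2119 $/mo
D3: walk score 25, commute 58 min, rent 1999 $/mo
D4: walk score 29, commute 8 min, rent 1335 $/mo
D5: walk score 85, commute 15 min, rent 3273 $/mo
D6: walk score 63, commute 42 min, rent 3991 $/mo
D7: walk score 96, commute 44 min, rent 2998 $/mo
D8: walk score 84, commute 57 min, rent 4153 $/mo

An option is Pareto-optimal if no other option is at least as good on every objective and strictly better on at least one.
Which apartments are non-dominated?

D2, D4, D5, D7

D1: dominated by D2 (walk score 73≥21, commute 30≤34, rent 2119≤3870).
D2: not dominated.
D3: dominated by D4 (walk score 29≥25, commute 8≤58, rent 1335≤1999).
D4: not dominated (best commute).
D5: not dominated.
D6: dominated by D2 (walk score 73≥63, commute 30≤42, rent 2119≤3991).
D7: not dominated (best walk score).
D8: dominated by D5 (walk score 85≥84, commute 15≤57, rent 3273≤4153).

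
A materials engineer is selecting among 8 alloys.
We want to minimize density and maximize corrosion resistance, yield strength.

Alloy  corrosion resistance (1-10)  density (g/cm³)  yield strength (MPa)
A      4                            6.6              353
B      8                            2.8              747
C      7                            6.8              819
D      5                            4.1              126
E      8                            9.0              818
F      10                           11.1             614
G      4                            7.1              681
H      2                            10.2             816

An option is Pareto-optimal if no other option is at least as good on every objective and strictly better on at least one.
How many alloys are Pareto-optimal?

A: dominated by B (corrosion resistance 8≥4, density 2.8≤6.6, yield strength 747≥353).
B: not dominated (best density).
C: not dominated (best yield strength).
D: dominated by B (corrosion resistance 8≥5, density 2.8≤4.1, yield strength 747≥126).
E: not dominated.
F: not dominated (best corrosion resistance).
G: dominated by B (corrosion resistance 8≥4, density 2.8≤7.1, yield strength 747≥681).
H: dominated by C (corrosion resistance 7≥2, density 6.8≤10.2, yield strength 819≥816).
Pareto-optimal: B, C, E, F → 4.

4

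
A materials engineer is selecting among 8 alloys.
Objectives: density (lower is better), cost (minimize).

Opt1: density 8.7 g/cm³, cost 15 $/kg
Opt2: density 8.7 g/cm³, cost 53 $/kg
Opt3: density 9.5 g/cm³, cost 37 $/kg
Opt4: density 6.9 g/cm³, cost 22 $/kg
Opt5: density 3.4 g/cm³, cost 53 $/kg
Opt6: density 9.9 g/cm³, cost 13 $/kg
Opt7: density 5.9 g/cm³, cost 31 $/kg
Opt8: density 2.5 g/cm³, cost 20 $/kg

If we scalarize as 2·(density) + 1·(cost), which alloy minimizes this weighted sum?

Opt1: 2·8.7 + 1·15 = 32.4
Opt2: 2·8.7 + 1·53 = 70.4
Opt3: 2·9.5 + 1·37 = 56.0
Opt4: 2·6.9 + 1·22 = 35.8
Opt5: 2·3.4 + 1·53 = 59.8
Opt6: 2·9.9 + 1·13 = 32.8
Opt7: 2·5.9 + 1·31 = 42.8
Opt8: 2·2.5 + 1·20 = 25.0
Lowest: Opt8 at 25.0.

Opt8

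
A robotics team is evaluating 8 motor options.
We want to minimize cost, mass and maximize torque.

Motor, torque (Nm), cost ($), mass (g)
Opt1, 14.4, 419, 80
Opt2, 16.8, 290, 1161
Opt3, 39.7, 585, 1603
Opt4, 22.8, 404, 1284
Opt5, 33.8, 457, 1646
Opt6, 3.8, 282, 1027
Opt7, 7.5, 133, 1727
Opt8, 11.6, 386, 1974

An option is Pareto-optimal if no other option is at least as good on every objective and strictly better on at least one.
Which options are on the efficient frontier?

Opt1, Opt2, Opt3, Opt4, Opt5, Opt6, Opt7

Opt1: not dominated (best mass).
Opt2: not dominated.
Opt3: not dominated (best torque).
Opt4: not dominated.
Opt5: not dominated.
Opt6: not dominated.
Opt7: not dominated (best cost).
Opt8: dominated by Opt2 (torque 16.8≥11.6, cost 290≤386, mass 1161≤1974).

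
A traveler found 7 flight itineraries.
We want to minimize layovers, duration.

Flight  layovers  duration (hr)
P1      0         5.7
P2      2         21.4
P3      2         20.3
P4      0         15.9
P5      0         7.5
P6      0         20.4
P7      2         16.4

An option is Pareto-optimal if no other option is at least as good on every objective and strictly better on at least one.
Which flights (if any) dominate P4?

P1, P5

P1: layovers 0≤0, duration 5.7≤15.9 — dominates P4.
P5: layovers 0≤0, duration 7.5≤15.9 — dominates P4.
Others (P2, P3, P6, P7) are each worse than P4 on at least one objective.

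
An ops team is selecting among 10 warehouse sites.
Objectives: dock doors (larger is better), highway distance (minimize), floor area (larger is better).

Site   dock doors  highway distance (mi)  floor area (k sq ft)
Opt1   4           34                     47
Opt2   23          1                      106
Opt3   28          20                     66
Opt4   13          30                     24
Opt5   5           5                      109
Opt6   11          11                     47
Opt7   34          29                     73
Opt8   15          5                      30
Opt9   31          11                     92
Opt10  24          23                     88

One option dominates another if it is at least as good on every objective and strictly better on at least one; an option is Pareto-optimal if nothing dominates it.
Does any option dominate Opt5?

Opt1: worse on dock doors (4 vs 5).
Opt2: worse on floor area (106 vs 109).
Opt3: worse on highway distance (20 vs 5).
Opt4: worse on highway distance (30 vs 5).
Opt6: worse on highway distance (11 vs 5).
Opt7: worse on highway distance (29 vs 5).
Opt8: worse on floor area (30 vs 109).
Opt9: worse on highway distance (11 vs 5).
Opt10: worse on highway distance (23 vs 5).
No option is at least as good as Opt5 on every objective and strictly better on one.

No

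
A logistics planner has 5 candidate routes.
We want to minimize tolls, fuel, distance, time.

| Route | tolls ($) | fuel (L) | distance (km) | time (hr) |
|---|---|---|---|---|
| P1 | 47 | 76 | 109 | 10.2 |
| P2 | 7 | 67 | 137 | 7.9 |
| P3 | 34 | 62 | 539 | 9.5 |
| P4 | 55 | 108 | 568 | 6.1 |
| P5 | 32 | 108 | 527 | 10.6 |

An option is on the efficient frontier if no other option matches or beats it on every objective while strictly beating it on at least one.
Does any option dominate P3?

P1: worse on tolls (47 vs 34).
P2: worse on fuel (67 vs 62).
P4: worse on tolls (55 vs 34).
P5: worse on fuel (108 vs 62).
No option is at least as good as P3 on every objective and strictly better on one.

No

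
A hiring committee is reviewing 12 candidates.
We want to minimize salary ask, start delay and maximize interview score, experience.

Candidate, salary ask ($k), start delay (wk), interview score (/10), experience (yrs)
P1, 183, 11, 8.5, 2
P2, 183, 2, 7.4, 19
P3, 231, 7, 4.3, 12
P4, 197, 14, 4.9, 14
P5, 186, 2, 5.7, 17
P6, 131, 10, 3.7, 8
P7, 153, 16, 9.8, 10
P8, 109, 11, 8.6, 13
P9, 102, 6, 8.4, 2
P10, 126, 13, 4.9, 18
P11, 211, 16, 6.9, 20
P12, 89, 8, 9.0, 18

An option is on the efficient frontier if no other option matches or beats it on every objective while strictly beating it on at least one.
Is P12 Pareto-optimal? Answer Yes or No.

P1: worse on salary ask (183 vs 89).
P2: worse on salary ask (183 vs 89).
P3: worse on salary ask (231 vs 89).
P4: worse on salary ask (197 vs 89).
P5: worse on salary ask (186 vs 89).
P6: worse on salary ask (131 vs 89).
P7: worse on salary ask (153 vs 89).
P8: worse on salary ask (109 vs 89).
P9: worse on salary ask (102 vs 89).
P10: worse on salary ask (126 vs 89).
P11: worse on salary ask (211 vs 89).
No option is at least as good as P12 on every objective and strictly better on one.

Yes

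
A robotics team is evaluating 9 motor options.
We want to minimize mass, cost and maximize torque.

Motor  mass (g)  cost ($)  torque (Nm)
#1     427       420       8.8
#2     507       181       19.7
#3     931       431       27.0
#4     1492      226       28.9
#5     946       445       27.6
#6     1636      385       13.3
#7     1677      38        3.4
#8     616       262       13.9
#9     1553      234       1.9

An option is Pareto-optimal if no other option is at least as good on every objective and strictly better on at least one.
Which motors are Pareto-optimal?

#1, #2, #3, #4, #5, #7

#1: not dominated (best mass).
#2: not dominated.
#3: not dominated.
#4: not dominated (best torque).
#5: not dominated.
#6: dominated by #2 (mass 507≤1636, cost 181≤385, torque 19.7≥13.3).
#7: not dominated (best cost).
#8: dominated by #2 (mass 507≤616, cost 181≤262, torque 19.7≥13.9).
#9: dominated by #2 (mass 507≤1553, cost 181≤234, torque 19.7≥1.9).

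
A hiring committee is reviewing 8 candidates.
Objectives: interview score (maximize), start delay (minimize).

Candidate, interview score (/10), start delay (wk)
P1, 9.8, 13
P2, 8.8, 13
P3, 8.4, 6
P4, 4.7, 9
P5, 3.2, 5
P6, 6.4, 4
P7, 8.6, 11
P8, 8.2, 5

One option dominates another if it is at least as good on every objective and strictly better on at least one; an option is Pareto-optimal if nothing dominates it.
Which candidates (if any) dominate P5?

P6: interview score 6.4≥3.2, start delay 4≤5 — dominates P5.
P8: interview score 8.2≥3.2, start delay 5≤5 — dominates P5.
Others (P1, P2, P3, P4, P7) are each worse than P5 on at least one objective.

P6, P8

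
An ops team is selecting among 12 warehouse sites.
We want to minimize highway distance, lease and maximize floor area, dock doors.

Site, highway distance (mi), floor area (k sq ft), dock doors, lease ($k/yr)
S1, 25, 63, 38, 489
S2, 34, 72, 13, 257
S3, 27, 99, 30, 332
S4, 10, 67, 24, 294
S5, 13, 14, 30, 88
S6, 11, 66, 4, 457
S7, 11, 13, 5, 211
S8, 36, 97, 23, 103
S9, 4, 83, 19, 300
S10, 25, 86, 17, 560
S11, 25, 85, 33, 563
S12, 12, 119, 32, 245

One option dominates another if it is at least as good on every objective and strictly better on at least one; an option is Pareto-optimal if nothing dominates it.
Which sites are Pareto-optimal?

S1: not dominated (best dock doors).
S2: dominated by S12 (highway distance 12≤34, floor area 119≥72, dock doors 32≥13, lease 245≤257).
S3: dominated by S12 (highway distance 12≤27, floor area 119≥99, dock doors 32≥30, lease 245≤332).
S4: not dominated.
S5: not dominated (best lease).
S6: dominated by S4 (highway distance 10≤11, floor area 67≥66, dock doors 24≥4, lease 294≤457).
S7: not dominated.
S8: not dominated.
S9: not dominated (best highway distance).
S10: dominated by S12 (highway distance 12≤25, floor area 119≥86, dock doors 32≥17, lease 245≤560).
S11: not dominated.
S12: not dominated (best floor area).

S1, S4, S5, S7, S8, S9, S11, S12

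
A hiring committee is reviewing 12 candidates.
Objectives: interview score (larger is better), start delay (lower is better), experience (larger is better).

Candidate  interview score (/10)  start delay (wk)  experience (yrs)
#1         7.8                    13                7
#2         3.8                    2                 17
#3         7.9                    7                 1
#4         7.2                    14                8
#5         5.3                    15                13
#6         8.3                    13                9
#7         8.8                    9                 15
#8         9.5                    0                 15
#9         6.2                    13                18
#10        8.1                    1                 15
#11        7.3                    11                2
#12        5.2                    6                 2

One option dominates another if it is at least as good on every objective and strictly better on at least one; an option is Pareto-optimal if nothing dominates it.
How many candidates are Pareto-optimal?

3

#1: dominated by #6 (interview score 8.3≥7.8, start delay 13≤13, experience 9≥7).
#2: not dominated.
#3: dominated by #8 (interview score 9.5≥7.9, start delay 0≤7, experience 15≥1).
#4: dominated by #6 (interview score 8.3≥7.2, start delay 13≤14, experience 9≥8).
#5: dominated by #7 (interview score 8.8≥5.3, start delay 9≤15, experience 15≥13).
#6: dominated by #7 (interview score 8.8≥8.3, start delay 9≤13, experience 15≥9).
#7: dominated by #8 (interview score 9.5≥8.8, start delay 0≤9, experience 15≥15).
#8: not dominated (best interview score).
#9: not dominated (best experience).
#10: dominated by #8 (interview score 9.5≥8.1, start delay 0≤1, experience 15≥15).
#11: dominated by #7 (interview score 8.8≥7.3, start delay 9≤11, experience 15≥2).
#12: dominated by #8 (interview score 9.5≥5.2, start delay 0≤6, experience 15≥2).
Pareto-optimal: #2, #8, #9 → 3.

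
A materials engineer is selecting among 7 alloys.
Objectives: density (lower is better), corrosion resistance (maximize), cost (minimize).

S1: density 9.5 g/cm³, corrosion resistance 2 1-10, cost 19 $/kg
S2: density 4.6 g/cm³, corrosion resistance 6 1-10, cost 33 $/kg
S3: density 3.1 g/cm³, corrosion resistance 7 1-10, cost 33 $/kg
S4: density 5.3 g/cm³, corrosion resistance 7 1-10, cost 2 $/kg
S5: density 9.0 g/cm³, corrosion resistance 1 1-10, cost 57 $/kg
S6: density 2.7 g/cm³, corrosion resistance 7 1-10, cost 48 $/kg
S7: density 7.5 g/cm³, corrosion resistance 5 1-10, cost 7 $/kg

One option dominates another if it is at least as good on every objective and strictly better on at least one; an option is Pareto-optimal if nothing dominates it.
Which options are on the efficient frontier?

S3, S4, S6

S1: dominated by S4 (density 5.3≤9.5, corrosion resistance 7≥2, cost 2≤19).
S2: dominated by S3 (density 3.1≤4.6, corrosion resistance 7≥6, cost 33≤33).
S3: not dominated.
S4: not dominated (best cost).
S5: dominated by S2 (density 4.6≤9.0, corrosion resistance 6≥1, cost 33≤57).
S6: not dominated (best density).
S7: dominated by S4 (density 5.3≤7.5, corrosion resistance 7≥5, cost 2≤7).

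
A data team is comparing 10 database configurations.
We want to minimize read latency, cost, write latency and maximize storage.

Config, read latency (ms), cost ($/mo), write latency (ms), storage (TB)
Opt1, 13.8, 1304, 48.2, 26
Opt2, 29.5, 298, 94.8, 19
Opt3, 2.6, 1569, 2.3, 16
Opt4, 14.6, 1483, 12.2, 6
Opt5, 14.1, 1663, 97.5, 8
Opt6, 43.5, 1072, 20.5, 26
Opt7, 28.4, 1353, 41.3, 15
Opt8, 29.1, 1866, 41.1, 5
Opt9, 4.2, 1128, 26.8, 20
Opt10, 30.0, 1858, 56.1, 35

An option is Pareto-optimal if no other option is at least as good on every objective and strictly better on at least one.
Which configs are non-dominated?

Opt1: not dominated.
Opt2: not dominated (best cost).
Opt3: not dominated (best read latency).
Opt4: not dominated.
Opt5: dominated by Opt1 (read latency 13.8≤14.1, cost 1304≤1663, write latency 48.2≤97.5, storage 26≥8).
Opt6: not dominated.
Opt7: dominated by Opt9 (read latency 4.2≤28.4, cost 1128≤1353, write latency 26.8≤41.3, storage 20≥15).
Opt8: dominated by Opt3 (read latency 2.6≤29.1, cost 1569≤1866, write latency 2.3≤41.1, storage 16≥5).
Opt9: not dominated.
Opt10: not dominated (best storage).

Opt1, Opt2, Opt3, Opt4, Opt6, Opt9, Opt10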